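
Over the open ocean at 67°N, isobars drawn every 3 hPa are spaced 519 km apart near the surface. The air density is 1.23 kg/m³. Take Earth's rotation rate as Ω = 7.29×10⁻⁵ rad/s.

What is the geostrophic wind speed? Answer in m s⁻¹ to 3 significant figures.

Coriolis parameter at 67°N:
f = 2Ω sin φ = 2 × 7.29×10⁻⁵ × sin 67° = 1.34×10⁻⁴ s⁻¹
Pressure gradient: |∂P/∂n| = 300 Pa / 519000 m = 5.78×10⁻⁴ Pa/m
Geostrophic balance (pressure-gradient force = Coriolis force):
V_g = (1/(fρ)) |∂P/∂n| = 5.78×10⁻⁴ / (1.34×10⁻⁴ × 1.23) = 3.50 m/s

3.50 m s⁻¹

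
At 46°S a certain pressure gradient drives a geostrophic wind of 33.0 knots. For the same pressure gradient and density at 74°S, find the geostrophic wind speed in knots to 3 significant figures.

24.7 knots

With the same pressure gradient and density, V_g ∝ 1/f ∝ 1/sin φ.
V₂ = V₁ · sin φ₁ / sin φ₂ = 33.0 × sin 46° / sin 74°
V₂ = 33.0 × 0.7193/0.9613 = 24.7 knots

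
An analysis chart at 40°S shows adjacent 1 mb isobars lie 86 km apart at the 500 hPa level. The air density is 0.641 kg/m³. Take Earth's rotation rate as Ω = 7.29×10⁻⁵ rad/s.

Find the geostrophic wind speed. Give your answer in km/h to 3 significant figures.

Coriolis parameter at 40°S:
f = 2Ω sin φ = 2 × 7.29×10⁻⁵ × sin 40° = 9.37×10⁻⁵ s⁻¹
Pressure gradient: |∂P/∂n| = 100 Pa / 86000 m = 1.16×10⁻³ Pa/m
Geostrophic balance (pressure-gradient force = Coriolis force):
V_g = (1/(fρ)) |∂P/∂n| = 1.16×10⁻³ / (9.37×10⁻⁵ × 0.641) = 19.4 m/s
Converting: 19.4 m/s × 3.6 = 69.7 km/h

69.7 km/h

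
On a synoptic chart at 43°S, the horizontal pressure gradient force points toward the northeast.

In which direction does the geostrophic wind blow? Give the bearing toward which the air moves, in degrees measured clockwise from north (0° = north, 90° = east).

315°

The pressure-gradient force points toward the northeast (bearing 045°).
Geostrophic balance: in the Southern Hemisphere the Coriolis force deflects motion to the left, so the geostrophic wind blows 90° to the left of the pressure-gradient force (low pressure on the right).
Rotating 045° by 90° counterclockwise gives 315° — the wind blows toward the northwest.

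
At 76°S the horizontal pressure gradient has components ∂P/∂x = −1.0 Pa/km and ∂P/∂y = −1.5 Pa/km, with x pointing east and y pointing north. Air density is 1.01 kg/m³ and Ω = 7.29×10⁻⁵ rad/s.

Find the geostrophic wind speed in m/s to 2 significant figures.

13 m/s

Coriolis parameter at 76°S:
f = 2Ω sin φ = 2 × 7.29×10⁻⁵ × sin 76° = 1.41×10⁻⁴ s⁻¹
In the Southern Hemisphere f is negative: f = −1.41×10⁻⁴ s⁻¹.
Component geostrophic relations (x east, y north):
u_g = −(1/(fρ)) ∂P/∂y,  v_g = (1/(fρ)) ∂P/∂x
u_g = −(−1.5×10⁻³)/(−1.41×10⁻⁴ × 1.01) = −10.5 m/s;  v_g = (−1.0×10⁻³)/(−1.41×10⁻⁴ × 1.01) = 7.00 m/s
|V_g| = √(u_g² + v_g²) = 12.6 m/s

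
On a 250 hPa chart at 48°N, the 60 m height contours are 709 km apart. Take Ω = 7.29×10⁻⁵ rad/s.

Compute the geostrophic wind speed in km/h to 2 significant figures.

28 km/h

Coriolis parameter at 48°N:
f = 2Ω sin φ = 2 × 7.29×10⁻⁵ × sin 48° = 1.08×10⁻⁴ s⁻¹
Height gradient: |∂Z/∂n| = 60 m / 709000 m = 8.46×10⁻⁵
On a pressure surface, geostrophic balance gives V_g = (g/f)|∂Z/∂n|:
V_g = 9.81 × 8.46×10⁻⁵ / 1.08×10⁻⁴ = 7.66 m/s
Converting: 7.66 m/s × 3.6 = 28 km/h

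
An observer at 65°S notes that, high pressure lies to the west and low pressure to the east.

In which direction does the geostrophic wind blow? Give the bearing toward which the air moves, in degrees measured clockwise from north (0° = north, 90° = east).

The pressure-gradient force points toward the east (bearing 090°).
Geostrophic balance: in the Southern Hemisphere the Coriolis force deflects motion to the left, so the geostrophic wind blows 90° to the left of the pressure-gradient force (low pressure on the right).
Rotating 090° by 90° counterclockwise gives 000° — the wind blows toward the north.

000°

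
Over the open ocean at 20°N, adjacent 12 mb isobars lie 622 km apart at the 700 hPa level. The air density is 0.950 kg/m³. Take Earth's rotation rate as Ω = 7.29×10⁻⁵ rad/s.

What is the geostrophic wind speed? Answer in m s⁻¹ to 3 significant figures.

40.7 m s⁻¹

Coriolis parameter at 20°N:
f = 2Ω sin φ = 2 × 7.29×10⁻⁵ × sin 20° = 4.99×10⁻⁵ s⁻¹
Pressure gradient: |∂P/∂n| = 1200 Pa / 622000 m = 1.93×10⁻³ Pa/m
Geostrophic balance (pressure-gradient force = Coriolis force):
V_g = (1/(fρ)) |∂P/∂n| = 1.93×10⁻³ / (4.99×10⁻⁵ × 0.950) = 40.7 m/s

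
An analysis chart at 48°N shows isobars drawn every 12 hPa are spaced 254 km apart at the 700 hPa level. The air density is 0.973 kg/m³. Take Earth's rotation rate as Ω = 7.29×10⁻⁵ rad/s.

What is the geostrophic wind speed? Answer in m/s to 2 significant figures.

Coriolis parameter at 48°N:
f = 2Ω sin φ = 2 × 7.29×10⁻⁵ × sin 48° = 1.08×10⁻⁴ s⁻¹
Pressure gradient: |∂P/∂n| = 1200 Pa / 254000 m = 4.72×10⁻³ Pa/m
Geostrophic balance (pressure-gradient force = Coriolis force):
V_g = (1/(fρ)) |∂P/∂n| = 4.72×10⁻³ / (1.08×10⁻⁴ × 0.973) = 44.8 m/s

45 m/s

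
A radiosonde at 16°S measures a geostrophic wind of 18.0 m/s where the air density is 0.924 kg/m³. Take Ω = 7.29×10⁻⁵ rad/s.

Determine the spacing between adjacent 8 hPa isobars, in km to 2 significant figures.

Coriolis parameter at 16°S:
f = 2Ω sin φ = 2 × 7.29×10⁻⁵ × sin 16° = 4.02×10⁻⁵ s⁻¹
Geostrophic balance rearranged: |∂P/∂n| = f ρ V_g
|∂P/∂n| = 4.02×10⁻⁵ × 0.924 × 18.0 = 6.68×10⁻⁴ Pa/m
Isobar spacing: Δn = ΔP/|∂P/∂n| = 800 Pa / 6.68×10⁻⁴ Pa/m = 1196878 m ≈ 1200 km

1200 km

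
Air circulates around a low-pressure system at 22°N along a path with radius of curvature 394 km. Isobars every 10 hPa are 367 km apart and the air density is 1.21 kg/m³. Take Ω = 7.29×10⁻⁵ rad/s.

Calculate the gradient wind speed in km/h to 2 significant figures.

Coriolis parameter at 22°N:
f = 2Ω sin φ = 2 × 7.29×10⁻⁵ × sin 22° = 5.46×10⁻⁵ s⁻¹
Pressure gradient: |∂P/∂n| = 1000 Pa / 367000 m = 2.72×10⁻³ Pa/m
Geostrophic speed: V_g = |∂P/∂n|/(fρ) = 2.72×10⁻³/(5.46×10⁻⁵ × 1.21) = 41.2 m/s
Around a low, centrifugal force acts outward with Coriolis, so pressure-gradient force balances both:
(1/ρ)|∂P/∂n| = fV + V²/R  →  V² + fR·V − fR·V_g = 0
With fR = 5.46×10⁻⁵ × 394×10³ m = 21.5 m/s:
V = [−fR + √((fR)² + 4 fR V_g)]/2 = [−21.5 + √(21.5² + 4×21.5×41.2)]/2 = 20.9 m/s
Subgeostrophic (V < V_g = 41.2 m/s), as expected around a low.
Converting: 20.9 m/s × 3.6 = 75 km/h

75 km/h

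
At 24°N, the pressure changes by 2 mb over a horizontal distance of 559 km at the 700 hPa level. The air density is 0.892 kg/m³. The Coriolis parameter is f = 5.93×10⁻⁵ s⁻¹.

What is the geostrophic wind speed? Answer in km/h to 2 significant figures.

Pressure gradient: |∂P/∂n| = 200 Pa / 559000 m = 3.58×10⁻⁴ Pa/m
Geostrophic balance (pressure-gradient force = Coriolis force):
V_g = (1/(fρ)) |∂P/∂n| = 3.58×10⁻⁴ / (5.93×10⁻⁵ × 0.892) = 6.76 m/s
Converting: 6.76 m/s × 3.6 = 24 km/h

24 km/h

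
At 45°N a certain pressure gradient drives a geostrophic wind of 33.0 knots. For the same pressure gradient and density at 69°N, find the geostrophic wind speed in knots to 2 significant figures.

With the same pressure gradient and density, V_g ∝ 1/f ∝ 1/sin φ.
V₂ = V₁ · sin φ₁ / sin φ₂ = 33.0 × sin 45° / sin 69°
V₂ = 33.0 × 0.7071/0.9336 = 25 knots

25 knots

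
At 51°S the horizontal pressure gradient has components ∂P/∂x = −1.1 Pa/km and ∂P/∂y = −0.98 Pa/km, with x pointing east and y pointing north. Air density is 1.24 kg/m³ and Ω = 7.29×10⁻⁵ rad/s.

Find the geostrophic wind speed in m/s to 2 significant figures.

Coriolis parameter at 51°S:
f = 2Ω sin φ = 2 × 7.29×10⁻⁵ × sin 51° = 1.13×10⁻⁴ s⁻¹
In the Southern Hemisphere f is negative: f = −1.13×10⁻⁴ s⁻¹.
Component geostrophic relations (x east, y north):
u_g = −(1/(fρ)) ∂P/∂y,  v_g = (1/(fρ)) ∂P/∂x
u_g = −(−0.98×10⁻³)/(−1.13×10⁻⁴ × 1.24) = −6.98 m/s;  v_g = (−1.1×10⁻³)/(−1.13×10⁻⁴ × 1.24) = 7.83 m/s
|V_g| = √(u_g² + v_g²) = 10.5 m/s

10 m/s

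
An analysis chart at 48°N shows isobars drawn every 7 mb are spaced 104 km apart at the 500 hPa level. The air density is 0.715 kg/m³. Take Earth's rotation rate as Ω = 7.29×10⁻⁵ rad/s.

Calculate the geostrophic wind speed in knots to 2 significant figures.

170 knots

Coriolis parameter at 48°N:
f = 2Ω sin φ = 2 × 7.29×10⁻⁵ × sin 48° = 1.08×10⁻⁴ s⁻¹
Pressure gradient: |∂P/∂n| = 700 Pa / 104000 m = 6.73×10⁻³ Pa/m
Geostrophic balance (pressure-gradient force = Coriolis force):
V_g = (1/(fρ)) |∂P/∂n| = 6.73×10⁻³ / (1.08×10⁻⁴ × 0.715) = 86.9 m/s
Converting: 86.9 m/s × 1.944 = 170 knots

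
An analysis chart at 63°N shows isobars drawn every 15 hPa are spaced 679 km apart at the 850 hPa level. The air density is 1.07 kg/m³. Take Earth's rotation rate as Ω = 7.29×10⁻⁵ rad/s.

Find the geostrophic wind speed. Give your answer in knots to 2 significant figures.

Coriolis parameter at 63°N:
f = 2Ω sin φ = 2 × 7.29×10⁻⁵ × sin 63° = 1.30×10⁻⁴ s⁻¹
Pressure gradient: |∂P/∂n| = 1500 Pa / 679000 m = 2.21×10⁻³ Pa/m
Geostrophic balance (pressure-gradient force = Coriolis force):
V_g = (1/(fρ)) |∂P/∂n| = 2.21×10⁻³ / (1.30×10⁻⁴ × 1.07) = 15.9 m/s
Converting: 15.9 m/s × 1.944 = 31 knots

31 knots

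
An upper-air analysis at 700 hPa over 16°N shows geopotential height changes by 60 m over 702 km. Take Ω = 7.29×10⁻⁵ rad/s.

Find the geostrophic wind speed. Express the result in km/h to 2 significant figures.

Coriolis parameter at 16°N:
f = 2Ω sin φ = 2 × 7.29×10⁻⁵ × sin 16° = 4.02×10⁻⁵ s⁻¹
Height gradient: |∂Z/∂n| = 60 m / 702000 m = 8.55×10⁻⁵
On a pressure surface, geostrophic balance gives V_g = (g/f)|∂Z/∂n|:
V_g = 9.81 × 8.55×10⁻⁵ / 4.02×10⁻⁵ = 20.9 m/s
Converting: 20.9 m/s × 3.6 = 75 km/h

75 km/h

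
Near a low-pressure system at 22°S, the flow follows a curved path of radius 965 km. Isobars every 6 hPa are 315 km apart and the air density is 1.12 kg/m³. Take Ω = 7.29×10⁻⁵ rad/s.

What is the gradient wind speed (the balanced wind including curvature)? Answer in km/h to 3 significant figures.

Coriolis parameter at 22°S:
f = 2Ω sin φ = 2 × 7.29×10⁻⁵ × sin 22° = 5.46×10⁻⁵ s⁻¹
Pressure gradient: |∂P/∂n| = 600 Pa / 315000 m = 1.90×10⁻³ Pa/m
Geostrophic speed: V_g = |∂P/∂n|/(fρ) = 1.90×10⁻³/(5.46×10⁻⁵ × 1.12) = 31.1 m/s
Around a low, centrifugal force acts outward with Coriolis, so pressure-gradient force balances both:
(1/ρ)|∂P/∂n| = fV + V²/R  →  V² + fR·V − fR·V_g = 0
With fR = 5.46×10⁻⁵ × 965×10³ m = 52.7 m/s:
V = [−fR + √((fR)² + 4 fR V_g)]/2 = [−52.7 + √(52.7² + 4×52.7×31.1)]/2 = 22 m/s
Subgeostrophic (V < V_g = 31.1 m/s), as expected around a low.
Converting: 22 m/s × 3.6 = 79.1 km/h

79.1 km/h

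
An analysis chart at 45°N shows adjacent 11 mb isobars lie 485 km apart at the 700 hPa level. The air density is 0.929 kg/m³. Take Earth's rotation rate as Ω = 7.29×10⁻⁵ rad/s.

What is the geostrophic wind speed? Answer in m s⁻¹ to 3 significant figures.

23.7 m s⁻¹

Coriolis parameter at 45°N:
f = 2Ω sin φ = 2 × 7.29×10⁻⁵ × sin 45° = 1.03×10⁻⁴ s⁻¹
Pressure gradient: |∂P/∂n| = 1100 Pa / 485000 m = 2.27×10⁻³ Pa/m
Geostrophic balance (pressure-gradient force = Coriolis force):
V_g = (1/(fρ)) |∂P/∂n| = 2.27×10⁻³ / (1.03×10⁻⁴ × 0.929) = 23.7 m/s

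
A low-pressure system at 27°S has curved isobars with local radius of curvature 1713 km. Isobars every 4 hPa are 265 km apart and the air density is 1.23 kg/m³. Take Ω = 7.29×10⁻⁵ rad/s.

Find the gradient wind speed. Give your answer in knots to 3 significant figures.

31.5 knots

Coriolis parameter at 27°S:
f = 2Ω sin φ = 2 × 7.29×10⁻⁵ × sin 27° = 6.62×10⁻⁵ s⁻¹
Pressure gradient: |∂P/∂n| = 400 Pa / 265000 m = 1.51×10⁻³ Pa/m
Geostrophic speed: V_g = |∂P/∂n|/(fρ) = 1.51×10⁻³/(6.62×10⁻⁵ × 1.23) = 18.5 m/s
Around a low, centrifugal force acts outward with Coriolis, so pressure-gradient force balances both:
(1/ρ)|∂P/∂n| = fV + V²/R  →  V² + fR·V − fR·V_g = 0
With fR = 6.62×10⁻⁵ × 1713×10³ m = 113 m/s:
V = [−fR + √((fR)² + 4 fR V_g)]/2 = [−113 + √(113² + 4×113×18.5)]/2 = 16.2 m/s
Subgeostrophic (V < V_g = 18.5 m/s), as expected around a low.
Converting: 16.2 m/s × 1.944 = 31.5 knots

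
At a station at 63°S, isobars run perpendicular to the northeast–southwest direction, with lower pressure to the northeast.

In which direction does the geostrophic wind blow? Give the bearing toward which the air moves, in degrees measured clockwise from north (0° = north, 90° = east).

315°

The pressure-gradient force points toward the northeast (bearing 045°).
Geostrophic balance: in the Southern Hemisphere the Coriolis force deflects motion to the left, so the geostrophic wind blows 90° to the left of the pressure-gradient force (low pressure on the right).
Rotating 045° by 90° counterclockwise gives 315° — the wind blows toward the northwest.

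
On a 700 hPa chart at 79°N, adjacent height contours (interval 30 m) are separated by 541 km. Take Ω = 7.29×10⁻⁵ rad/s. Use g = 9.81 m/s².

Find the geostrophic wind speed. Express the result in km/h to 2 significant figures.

14 km/h

Coriolis parameter at 79°N:
f = 2Ω sin φ = 2 × 7.29×10⁻⁵ × sin 79° = 1.43×10⁻⁴ s⁻¹
Height gradient: |∂Z/∂n| = 30 m / 541000 m = 5.55×10⁻⁵
On a pressure surface, geostrophic balance gives V_g = (g/f)|∂Z/∂n|:
V_g = 9.81 × 5.55×10⁻⁵ / 1.43×10⁻⁴ = 3.80 m/s
Converting: 3.80 m/s × 3.6 = 14 km/h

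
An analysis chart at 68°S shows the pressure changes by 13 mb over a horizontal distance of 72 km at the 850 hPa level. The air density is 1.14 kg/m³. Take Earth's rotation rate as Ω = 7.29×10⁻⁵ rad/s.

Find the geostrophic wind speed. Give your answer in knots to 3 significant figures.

Coriolis parameter at 68°S:
f = 2Ω sin φ = 2 × 7.29×10⁻⁵ × sin 68° = 1.35×10⁻⁴ s⁻¹
Pressure gradient: |∂P/∂n| = 1300 Pa / 72000 m = 1.81×10⁻² Pa/m
Geostrophic balance (pressure-gradient force = Coriolis force):
V_g = (1/(fρ)) |∂P/∂n| = 1.81×10⁻² / (1.35×10⁻⁴ × 1.14) = 117 m/s
Converting: 117 m/s × 1.944 = 228 knots

228 knots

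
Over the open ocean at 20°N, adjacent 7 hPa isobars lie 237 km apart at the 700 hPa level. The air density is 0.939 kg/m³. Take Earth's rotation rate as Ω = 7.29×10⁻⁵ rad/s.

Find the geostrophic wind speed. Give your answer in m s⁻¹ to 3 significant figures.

Coriolis parameter at 20°N:
f = 2Ω sin φ = 2 × 7.29×10⁻⁵ × sin 20° = 4.99×10⁻⁵ s⁻¹
Pressure gradient: |∂P/∂n| = 700 Pa / 237000 m = 2.95×10⁻³ Pa/m
Geostrophic balance (pressure-gradient force = Coriolis force):
V_g = (1/(fρ)) |∂P/∂n| = 2.95×10⁻³ / (4.99×10⁻⁵ × 0.939) = 63.1 m/s

63.1 m s⁻¹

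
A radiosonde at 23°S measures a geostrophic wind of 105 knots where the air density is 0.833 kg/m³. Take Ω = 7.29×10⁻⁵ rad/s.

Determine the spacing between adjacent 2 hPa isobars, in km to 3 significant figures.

78.0 km

Coriolis parameter at 23°S:
f = 2Ω sin φ = 2 × 7.29×10⁻⁵ × sin 23° = 5.70×10⁻⁵ s⁻¹
Wind speed in SI: 105 knots = 54.0 m/s
Geostrophic balance rearranged: |∂P/∂n| = f ρ V_g
|∂P/∂n| = 5.70×10⁻⁵ × 0.833 × 54.0 = 2.56×10⁻³ Pa/m
Isobar spacing: Δn = ΔP/|∂P/∂n| = 200 Pa / 2.56×10⁻³ Pa/m = 78023 m ≈ 78.0 km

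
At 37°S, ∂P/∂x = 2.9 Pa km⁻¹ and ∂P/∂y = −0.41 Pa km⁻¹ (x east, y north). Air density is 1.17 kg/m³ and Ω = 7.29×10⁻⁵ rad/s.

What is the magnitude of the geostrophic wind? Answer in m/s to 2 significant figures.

29 m/s

Coriolis parameter at 37°S:
f = 2Ω sin φ = 2 × 7.29×10⁻⁵ × sin 37° = 8.77×10⁻⁵ s⁻¹
In the Southern Hemisphere f is negative: f = −8.77×10⁻⁵ s⁻¹.
Component geostrophic relations (x east, y north):
u_g = −(1/(fρ)) ∂P/∂y,  v_g = (1/(fρ)) ∂P/∂x
u_g = −(−0.41×10⁻³)/(−8.77×10⁻⁵ × 1.17) = −3.99 m/s;  v_g = (2.9×10⁻³)/(−8.77×10⁻⁵ × 1.17) = −28.2 m/s
|V_g| = √(u_g² + v_g²) = 28.5 m/s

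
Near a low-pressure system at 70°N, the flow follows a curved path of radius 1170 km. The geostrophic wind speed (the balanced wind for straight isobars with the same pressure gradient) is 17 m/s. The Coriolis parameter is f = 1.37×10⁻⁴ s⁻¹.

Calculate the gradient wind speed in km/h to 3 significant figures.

55.8 km/h

Around a low, centrifugal force acts outward with Coriolis, so pressure-gradient force balances both:
(1/ρ)|∂P/∂n| = fV + V²/R  →  V² + fR·V − fR·V_g = 0
With fR = 1.37×10⁻⁴ × 1170×10³ m = 160 m/s:
V = [−fR + √((fR)² + 4 fR V_g)]/2 = [−160 + √(160² + 4×160×17)]/2 = 15.5 m/s
Subgeostrophic (V < V_g = 17 m/s), as expected around a low.
Converting: 15.5 m/s × 3.6 = 55.8 km/h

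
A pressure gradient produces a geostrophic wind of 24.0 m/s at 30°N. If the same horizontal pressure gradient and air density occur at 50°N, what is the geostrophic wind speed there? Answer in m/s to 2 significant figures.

With the same pressure gradient and density, V_g ∝ 1/f ∝ 1/sin φ.
V₂ = V₁ · sin φ₁ / sin φ₂ = 24.0 × sin 30° / sin 50°
V₂ = 24.0 × 0.5000/0.7660 = 16 m/s

16 m/s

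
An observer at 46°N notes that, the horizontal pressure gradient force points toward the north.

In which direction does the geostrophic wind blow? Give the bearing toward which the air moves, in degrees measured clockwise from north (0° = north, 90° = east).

The pressure-gradient force points toward the north (bearing 000°).
Geostrophic balance: in the Northern Hemisphere the Coriolis force deflects motion to the right, so the geostrophic wind blows 90° to the right of the pressure-gradient force (low pressure on the left).
Rotating 000° by 90° clockwise gives 090° — the wind blows toward the east.

090°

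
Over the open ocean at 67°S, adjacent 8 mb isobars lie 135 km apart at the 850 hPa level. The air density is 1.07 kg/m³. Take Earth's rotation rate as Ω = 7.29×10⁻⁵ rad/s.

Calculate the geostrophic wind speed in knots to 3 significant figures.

80.2 knots

Coriolis parameter at 67°S:
f = 2Ω sin φ = 2 × 7.29×10⁻⁵ × sin 67° = 1.34×10⁻⁴ s⁻¹
Pressure gradient: |∂P/∂n| = 800 Pa / 135000 m = 5.93×10⁻³ Pa/m
Geostrophic balance (pressure-gradient force = Coriolis force):
V_g = (1/(fρ)) |∂P/∂n| = 5.93×10⁻³ / (1.34×10⁻⁴ × 1.07) = 41.3 m/s
Converting: 41.3 m/s × 1.944 = 80.2 knots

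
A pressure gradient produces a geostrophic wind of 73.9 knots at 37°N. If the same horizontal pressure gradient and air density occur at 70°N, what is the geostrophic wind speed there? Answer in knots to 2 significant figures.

47 knots

With the same pressure gradient and density, V_g ∝ 1/f ∝ 1/sin φ.
V₂ = V₁ · sin φ₁ / sin φ₂ = 73.9 × sin 37° / sin 70°
V₂ = 73.9 × 0.6018/0.9397 = 47 knots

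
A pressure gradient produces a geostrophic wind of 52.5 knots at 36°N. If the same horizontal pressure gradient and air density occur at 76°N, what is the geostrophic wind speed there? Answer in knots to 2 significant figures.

With the same pressure gradient and density, V_g ∝ 1/f ∝ 1/sin φ.
V₂ = V₁ · sin φ₁ / sin φ₂ = 52.5 × sin 36° / sin 76°
V₂ = 52.5 × 0.5878/0.9703 = 32 knots

32 knots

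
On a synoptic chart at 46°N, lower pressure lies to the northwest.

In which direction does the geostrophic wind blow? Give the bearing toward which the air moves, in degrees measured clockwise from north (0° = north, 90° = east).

The pressure-gradient force points toward the northwest (bearing 315°).
Geostrophic balance: in the Northern Hemisphere the Coriolis force deflects motion to the right, so the geostrophic wind blows 90° to the right of the pressure-gradient force (low pressure on the left).
Rotating 315° by 90° clockwise gives 045° — the wind blows toward the northeast.

045°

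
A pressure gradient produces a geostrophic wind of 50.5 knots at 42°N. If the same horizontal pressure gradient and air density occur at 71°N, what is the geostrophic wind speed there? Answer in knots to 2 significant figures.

With the same pressure gradient and density, V_g ∝ 1/f ∝ 1/sin φ.
V₂ = V₁ · sin φ₁ / sin φ₂ = 50.5 × sin 42° / sin 71°
V₂ = 50.5 × 0.6691/0.9455 = 36 knots

36 knots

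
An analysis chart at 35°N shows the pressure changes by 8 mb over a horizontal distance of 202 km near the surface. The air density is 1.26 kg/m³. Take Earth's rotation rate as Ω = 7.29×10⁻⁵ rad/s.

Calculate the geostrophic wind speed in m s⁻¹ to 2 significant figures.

38 m s⁻¹

Coriolis parameter at 35°N:
f = 2Ω sin φ = 2 × 7.29×10⁻⁵ × sin 35° = 8.36×10⁻⁵ s⁻¹
Pressure gradient: |∂P/∂n| = 800 Pa / 202000 m = 3.96×10⁻³ Pa/m
Geostrophic balance (pressure-gradient force = Coriolis force):
V_g = (1/(fρ)) |∂P/∂n| = 3.96×10⁻³ / (8.36×10⁻⁵ × 1.26) = 37.6 m/s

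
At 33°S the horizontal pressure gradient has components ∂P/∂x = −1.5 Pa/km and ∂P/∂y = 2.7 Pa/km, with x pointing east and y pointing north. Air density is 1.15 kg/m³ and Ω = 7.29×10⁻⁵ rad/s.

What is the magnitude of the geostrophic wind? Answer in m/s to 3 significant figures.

Coriolis parameter at 33°S:
f = 2Ω sin φ = 2 × 7.29×10⁻⁵ × sin 33° = 7.94×10⁻⁵ s⁻¹
In the Southern Hemisphere f is negative: f = −7.94×10⁻⁵ s⁻¹.
Component geostrophic relations (x east, y north):
u_g = −(1/(fρ)) ∂P/∂y,  v_g = (1/(fρ)) ∂P/∂x
u_g = −(2.7×10⁻³)/(−7.94×10⁻⁵ × 1.15) = 29.6 m/s;  v_g = (−1.5×10⁻³)/(−7.94×10⁻⁵ × 1.15) = 16.4 m/s
|V_g| = √(u_g² + v_g²) = 33.8 m/s

33.8 m/s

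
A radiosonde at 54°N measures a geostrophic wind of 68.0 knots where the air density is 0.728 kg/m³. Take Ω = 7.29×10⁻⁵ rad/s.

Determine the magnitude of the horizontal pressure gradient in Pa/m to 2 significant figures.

3.0×10⁻³ Pa/m

Coriolis parameter at 54°N:
f = 2Ω sin φ = 2 × 7.29×10⁻⁵ × sin 54° = 1.18×10⁻⁴ s⁻¹
Wind speed in SI: 68.0 knots = 35.0 m/s
Geostrophic balance rearranged: |∂P/∂n| = f ρ V_g
|∂P/∂n| = 1.18×10⁻⁴ × 0.728 × 35.0 = 3.00×10⁻³ Pa/m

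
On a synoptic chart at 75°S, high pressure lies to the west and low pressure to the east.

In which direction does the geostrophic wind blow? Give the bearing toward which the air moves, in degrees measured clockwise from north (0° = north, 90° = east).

The pressure-gradient force points toward the east (bearing 090°).
Geostrophic balance: in the Southern Hemisphere the Coriolis force deflects motion to the left, so the geostrophic wind blows 90° to the left of the pressure-gradient force (low pressure on the right).
Rotating 090° by 90° counterclockwise gives 000° — the wind blows toward the north.

000°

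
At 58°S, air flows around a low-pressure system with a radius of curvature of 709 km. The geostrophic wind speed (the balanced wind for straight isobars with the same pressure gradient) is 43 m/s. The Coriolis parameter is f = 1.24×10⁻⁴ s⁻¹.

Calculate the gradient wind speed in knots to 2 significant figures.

61 knots

Around a low, centrifugal force acts outward with Coriolis, so pressure-gradient force balances both:
(1/ρ)|∂P/∂n| = fV + V²/R  →  V² + fR·V − fR·V_g = 0
With fR = 1.24×10⁻⁴ × 709×10³ m = 87.9 m/s:
V = [−fR + √((fR)² + 4 fR V_g)]/2 = [−87.9 + √(87.9² + 4×87.9×43)]/2 = 31.6 m/s
Subgeostrophic (V < V_g = 43 m/s), as expected around a low.
Converting: 31.6 m/s × 1.944 = 61 knots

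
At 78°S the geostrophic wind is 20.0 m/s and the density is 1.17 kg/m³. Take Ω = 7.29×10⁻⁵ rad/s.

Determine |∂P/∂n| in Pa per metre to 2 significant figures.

Coriolis parameter at 78°S:
f = 2Ω sin φ = 2 × 7.29×10⁻⁵ × sin 78° = 1.43×10⁻⁴ s⁻¹
Geostrophic balance rearranged: |∂P/∂n| = f ρ V_g
|∂P/∂n| = 1.43×10⁻⁴ × 1.17 × 20.0 = 3.34×10⁻³ Pa/m

3.3×10⁻³ Pa/m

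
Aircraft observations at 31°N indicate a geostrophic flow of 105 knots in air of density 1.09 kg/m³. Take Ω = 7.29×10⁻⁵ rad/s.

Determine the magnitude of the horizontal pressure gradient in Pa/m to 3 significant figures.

4.42×10⁻³ Pa/m

Coriolis parameter at 31°N:
f = 2Ω sin φ = 2 × 7.29×10⁻⁵ × sin 31° = 7.51×10⁻⁵ s⁻¹
Wind speed in SI: 105 knots = 54.0 m/s
Geostrophic balance rearranged: |∂P/∂n| = f ρ V_g
|∂P/∂n| = 7.51×10⁻⁵ × 1.09 × 54.0 = 4.42×10⁻³ Pa/m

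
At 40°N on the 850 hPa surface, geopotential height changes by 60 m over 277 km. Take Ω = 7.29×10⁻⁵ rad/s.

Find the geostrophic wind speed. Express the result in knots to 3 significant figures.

44.1 knots

Coriolis parameter at 40°N:
f = 2Ω sin φ = 2 × 7.29×10⁻⁵ × sin 40° = 9.37×10⁻⁵ s⁻¹
Height gradient: |∂Z/∂n| = 60 m / 277000 m = 2.17×10⁻⁴
On a pressure surface, geostrophic balance gives V_g = (g/f)|∂Z/∂n|:
V_g = 9.81 × 2.17×10⁻⁴ / 9.37×10⁻⁵ = 22.7 m/s
Converting: 22.7 m/s × 1.944 = 44.1 knots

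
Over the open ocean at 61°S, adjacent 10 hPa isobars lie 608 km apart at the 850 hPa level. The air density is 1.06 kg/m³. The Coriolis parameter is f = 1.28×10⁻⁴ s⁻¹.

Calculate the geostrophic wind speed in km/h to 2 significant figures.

44 km/h

Pressure gradient: |∂P/∂n| = 1000 Pa / 608000 m = 1.64×10⁻³ Pa/m
Geostrophic balance (pressure-gradient force = Coriolis force):
V_g = (1/(fρ)) |∂P/∂n| = 1.64×10⁻³ / (1.28×10⁻⁴ × 1.06) = 12.1 m/s
Converting: 12.1 m/s × 3.6 = 44 km/h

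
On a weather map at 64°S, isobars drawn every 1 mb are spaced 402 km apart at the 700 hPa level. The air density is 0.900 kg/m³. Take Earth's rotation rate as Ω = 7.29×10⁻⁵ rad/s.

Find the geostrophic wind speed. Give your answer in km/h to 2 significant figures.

Coriolis parameter at 64°S:
f = 2Ω sin φ = 2 × 7.29×10⁻⁵ × sin 64° = 1.31×10⁻⁴ s⁻¹
Pressure gradient: |∂P/∂n| = 100 Pa / 402000 m = 2.49×10⁻⁴ Pa/m
Geostrophic balance (pressure-gradient force = Coriolis force):
V_g = (1/(fρ)) |∂P/∂n| = 2.49×10⁻⁴ / (1.31×10⁻⁴ × 0.900) = 2.11 m/s
Converting: 2.11 m/s × 3.6 = 7.6 km/h

7.6 km/h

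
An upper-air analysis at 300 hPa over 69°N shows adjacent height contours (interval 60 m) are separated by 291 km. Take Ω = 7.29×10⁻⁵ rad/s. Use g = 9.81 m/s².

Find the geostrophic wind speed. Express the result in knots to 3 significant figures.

28.9 knots

Coriolis parameter at 69°N:
f = 2Ω sin φ = 2 × 7.29×10⁻⁵ × sin 69° = 1.36×10⁻⁴ s⁻¹
Height gradient: |∂Z/∂n| = 60 m / 291000 m = 2.06×10⁻⁴
On a pressure surface, geostrophic balance gives V_g = (g/f)|∂Z/∂n|:
V_g = 9.81 × 2.06×10⁻⁴ / 1.36×10⁻⁴ = 14.9 m/s
Converting: 14.9 m/s × 1.944 = 28.9 knots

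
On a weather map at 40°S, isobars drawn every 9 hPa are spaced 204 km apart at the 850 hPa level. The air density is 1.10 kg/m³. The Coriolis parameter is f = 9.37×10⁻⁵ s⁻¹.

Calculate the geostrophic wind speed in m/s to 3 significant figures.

42.8 m/s

Pressure gradient: |∂P/∂n| = 900 Pa / 204000 m = 4.41×10⁻³ Pa/m
Geostrophic balance (pressure-gradient force = Coriolis force):
V_g = (1/(fρ)) |∂P/∂n| = 4.41×10⁻³ / (9.37×10⁻⁵ × 1.10) = 42.8 m/s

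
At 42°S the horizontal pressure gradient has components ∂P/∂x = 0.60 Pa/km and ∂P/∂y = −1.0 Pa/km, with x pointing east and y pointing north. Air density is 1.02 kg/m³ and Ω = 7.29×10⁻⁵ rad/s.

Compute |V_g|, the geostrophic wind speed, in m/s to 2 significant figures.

12 m/s

Coriolis parameter at 42°S:
f = 2Ω sin φ = 2 × 7.29×10⁻⁵ × sin 42° = 9.76×10⁻⁵ s⁻¹
In the Southern Hemisphere f is negative: f = −9.76×10⁻⁵ s⁻¹.
Component geostrophic relations (x east, y north):
u_g = −(1/(fρ)) ∂P/∂y,  v_g = (1/(fρ)) ∂P/∂x
u_g = −(−1.0×10⁻³)/(−9.76×10⁻⁵ × 1.02) = −10.0 m/s;  v_g = (0.60×10⁻³)/(−9.76×10⁻⁵ × 1.02) = −6.03 m/s
|V_g| = √(u_g² + v_g²) = 11.7 m/s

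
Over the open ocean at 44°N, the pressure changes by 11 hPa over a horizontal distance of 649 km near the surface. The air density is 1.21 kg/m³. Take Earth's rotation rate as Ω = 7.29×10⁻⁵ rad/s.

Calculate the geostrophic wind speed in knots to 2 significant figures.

27 knots

Coriolis parameter at 44°N:
f = 2Ω sin φ = 2 × 7.29×10⁻⁵ × sin 44° = 1.01×10⁻⁴ s⁻¹
Pressure gradient: |∂P/∂n| = 1100 Pa / 649000 m = 1.69×10⁻³ Pa/m
Geostrophic balance (pressure-gradient force = Coriolis force):
V_g = (1/(fρ)) |∂P/∂n| = 1.69×10⁻³ / (1.01×10⁻⁴ × 1.21) = 13.8 m/s
Converting: 13.8 m/s × 1.944 = 27 knots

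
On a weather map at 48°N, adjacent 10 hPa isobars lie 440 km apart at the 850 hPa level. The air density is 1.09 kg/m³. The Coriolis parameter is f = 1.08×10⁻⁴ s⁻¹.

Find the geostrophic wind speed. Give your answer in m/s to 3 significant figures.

Pressure gradient: |∂P/∂n| = 1000 Pa / 440000 m = 2.27×10⁻³ Pa/m
Geostrophic balance (pressure-gradient force = Coriolis force):
V_g = (1/(fρ)) |∂P/∂n| = 2.27×10⁻³ / (1.08×10⁻⁴ × 1.09) = 19.3 m/s

19.3 m/s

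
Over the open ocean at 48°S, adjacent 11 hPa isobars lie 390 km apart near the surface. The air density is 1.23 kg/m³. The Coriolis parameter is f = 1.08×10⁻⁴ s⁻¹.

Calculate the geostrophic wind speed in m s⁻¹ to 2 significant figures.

21 m s⁻¹

Pressure gradient: |∂P/∂n| = 1100 Pa / 390000 m = 2.82×10⁻³ Pa/m
Geostrophic balance (pressure-gradient force = Coriolis force):
V_g = (1/(fρ)) |∂P/∂n| = 2.82×10⁻³ / (1.08×10⁻⁴ × 1.23) = 21.2 m/s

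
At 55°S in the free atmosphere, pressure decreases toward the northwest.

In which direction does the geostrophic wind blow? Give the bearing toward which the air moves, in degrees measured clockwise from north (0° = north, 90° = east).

225°

The pressure-gradient force points toward the northwest (bearing 315°).
Geostrophic balance: in the Southern Hemisphere the Coriolis force deflects motion to the left, so the geostrophic wind blows 90° to the left of the pressure-gradient force (low pressure on the right).
Rotating 315° by 90° counterclockwise gives 225° — the wind blows toward the southwest.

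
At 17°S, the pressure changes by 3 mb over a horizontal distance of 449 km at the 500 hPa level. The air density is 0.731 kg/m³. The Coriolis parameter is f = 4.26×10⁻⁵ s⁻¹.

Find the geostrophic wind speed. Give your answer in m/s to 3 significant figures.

Pressure gradient: |∂P/∂n| = 300 Pa / 449000 m = 6.68×10⁻⁴ Pa/m
Geostrophic balance (pressure-gradient force = Coriolis force):
V_g = (1/(fρ)) |∂P/∂n| = 6.68×10⁻⁴ / (4.26×10⁻⁵ × 0.731) = 21.5 m/s

21.5 m/s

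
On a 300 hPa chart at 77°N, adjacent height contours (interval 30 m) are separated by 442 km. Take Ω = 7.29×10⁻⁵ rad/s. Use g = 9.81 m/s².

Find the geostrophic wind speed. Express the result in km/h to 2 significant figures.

17 km/h

Coriolis parameter at 77°N:
f = 2Ω sin φ = 2 × 7.29×10⁻⁵ × sin 77° = 1.42×10⁻⁴ s⁻¹
Height gradient: |∂Z/∂n| = 30 m / 442000 m = 6.79×10⁻⁵
On a pressure surface, geostrophic balance gives V_g = (g/f)|∂Z/∂n|:
V_g = 9.81 × 6.79×10⁻⁵ / 1.42×10⁻⁴ = 4.69 m/s
Converting: 4.69 m/s × 3.6 = 17 km/h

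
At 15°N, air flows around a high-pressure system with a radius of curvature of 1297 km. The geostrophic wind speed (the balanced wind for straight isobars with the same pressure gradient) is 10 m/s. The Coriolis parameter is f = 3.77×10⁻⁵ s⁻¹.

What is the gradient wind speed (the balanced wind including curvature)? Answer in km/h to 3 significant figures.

50.5 km/h

Around a high, pressure-gradient force acts outward with centrifugal, so Coriolis balances both:
fV = (1/ρ)|∂P/∂n| + V²/R  →  V² − fR·V + fR·V_g = 0
With fR = 3.77×10⁻⁵ × 1297×10³ m = 48.9 m/s:
V = [fR − √((fR)² − 4 fR V_g)]/2 = [48.9 − √(48.9² − 4×48.9×10)]/2 = 14 m/s
Supergeostrophic (V > V_g = 10 m/s), as expected around a high.
Converting: 14 m/s × 3.6 = 50.5 km/h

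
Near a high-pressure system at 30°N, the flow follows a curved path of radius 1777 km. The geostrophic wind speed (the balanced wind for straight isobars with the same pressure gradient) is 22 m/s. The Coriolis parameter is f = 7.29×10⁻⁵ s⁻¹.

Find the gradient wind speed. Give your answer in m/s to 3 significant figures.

Around a high, pressure-gradient force acts outward with centrifugal, so Coriolis balances both:
fV = (1/ρ)|∂P/∂n| + V²/R  →  V² − fR·V + fR·V_g = 0
With fR = 7.29×10⁻⁵ × 1777×10³ m = 130 m/s:
V = [fR − √((fR)² − 4 fR V_g)]/2 = [130 − √(130² − 4×130×22)]/2 = 28.1 m/s
Supergeostrophic (V > V_g = 22 m/s), as expected around a high.

28.1 m/s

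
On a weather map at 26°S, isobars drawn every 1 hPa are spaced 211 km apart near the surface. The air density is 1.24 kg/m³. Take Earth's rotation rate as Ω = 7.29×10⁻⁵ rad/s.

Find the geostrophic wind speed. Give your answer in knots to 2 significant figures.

12 knots

Coriolis parameter at 26°S:
f = 2Ω sin φ = 2 × 7.29×10⁻⁵ × sin 26° = 6.39×10⁻⁵ s⁻¹
Pressure gradient: |∂P/∂n| = 100 Pa / 211000 m = 4.74×10⁻⁴ Pa/m
Geostrophic balance (pressure-gradient force = Coriolis force):
V_g = (1/(fρ)) |∂P/∂n| = 4.74×10⁻⁴ / (6.39×10⁻⁵ × 1.24) = 5.98 m/s
Converting: 5.98 m/s × 1.944 = 12 knots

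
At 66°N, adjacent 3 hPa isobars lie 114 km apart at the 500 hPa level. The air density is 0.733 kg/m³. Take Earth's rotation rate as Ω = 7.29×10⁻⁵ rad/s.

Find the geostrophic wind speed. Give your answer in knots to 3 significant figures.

Coriolis parameter at 66°N:
f = 2Ω sin φ = 2 × 7.29×10⁻⁵ × sin 66° = 1.33×10⁻⁴ s⁻¹
Pressure gradient: |∂P/∂n| = 300 Pa / 114000 m = 2.63×10⁻³ Pa/m
Geostrophic balance (pressure-gradient force = Coriolis force):
V_g = (1/(fρ)) |∂P/∂n| = 2.63×10⁻³ / (1.33×10⁻⁴ × 0.733) = 27.0 m/s
Converting: 27.0 m/s × 1.944 = 52.4 knots

52.4 knots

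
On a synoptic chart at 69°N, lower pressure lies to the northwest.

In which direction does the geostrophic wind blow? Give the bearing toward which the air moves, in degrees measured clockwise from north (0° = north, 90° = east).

The pressure-gradient force points toward the northwest (bearing 315°).
Geostrophic balance: in the Northern Hemisphere the Coriolis force deflects motion to the right, so the geostrophic wind blows 90° to the right of the pressure-gradient force (low pressure on the left).
Rotating 315° by 90° clockwise gives 045° — the wind blows toward the northeast.

045°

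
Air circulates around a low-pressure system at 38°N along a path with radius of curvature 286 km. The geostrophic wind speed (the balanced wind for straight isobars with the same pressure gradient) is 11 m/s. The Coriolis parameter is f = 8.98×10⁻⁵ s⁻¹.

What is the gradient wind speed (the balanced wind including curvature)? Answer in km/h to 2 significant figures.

30 km/h

Around a low, centrifugal force acts outward with Coriolis, so pressure-gradient force balances both:
(1/ρ)|∂P/∂n| = fV + V²/R  →  V² + fR·V − fR·V_g = 0
With fR = 8.98×10⁻⁵ × 286×10³ m = 25.7 m/s:
V = [−fR + √((fR)² + 4 fR V_g)]/2 = [−25.7 + √(25.7² + 4×25.7×11)]/2 = 8.31 m/s
Subgeostrophic (V < V_g = 11 m/s), as expected around a low.
Converting: 8.31 m/s × 3.6 = 30 km/h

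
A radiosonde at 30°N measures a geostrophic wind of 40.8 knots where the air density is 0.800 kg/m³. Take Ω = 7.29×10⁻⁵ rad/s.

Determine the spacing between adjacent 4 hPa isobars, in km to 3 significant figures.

Coriolis parameter at 30°N:
f = 2Ω sin φ = 2 × 7.29×10⁻⁵ × sin 30° = 7.29×10⁻⁵ s⁻¹
Wind speed in SI: 40.8 knots = 21.0 m/s
Geostrophic balance rearranged: |∂P/∂n| = f ρ V_g
|∂P/∂n| = 7.29×10⁻⁵ × 0.800 × 21.0 = 1.22×10⁻³ Pa/m
Isobar spacing: Δn = ΔP/|∂P/∂n| = 400 Pa / 1.22×10⁻³ Pa/m = 326772 m ≈ 327 km

327 km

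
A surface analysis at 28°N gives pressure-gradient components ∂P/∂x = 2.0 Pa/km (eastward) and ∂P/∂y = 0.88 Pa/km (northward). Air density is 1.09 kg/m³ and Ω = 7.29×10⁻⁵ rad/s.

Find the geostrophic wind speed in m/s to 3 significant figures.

Coriolis parameter at 28°N:
f = 2Ω sin φ = 2 × 7.29×10⁻⁵ × sin 28° = 6.84×10⁻⁵ s⁻¹
Component geostrophic relations (x east, y north):
u_g = −(1/(fρ)) ∂P/∂y,  v_g = (1/(fρ)) ∂P/∂x
u_g = −(0.88×10⁻³)/(6.84×10⁻⁵ × 1.09) = −11.8 m/s;  v_g = (2.0×10⁻³)/(6.84×10⁻⁵ × 1.09) = 26.8 m/s
|V_g| = √(u_g² + v_g²) = 29.3 m/s

29.3 m/s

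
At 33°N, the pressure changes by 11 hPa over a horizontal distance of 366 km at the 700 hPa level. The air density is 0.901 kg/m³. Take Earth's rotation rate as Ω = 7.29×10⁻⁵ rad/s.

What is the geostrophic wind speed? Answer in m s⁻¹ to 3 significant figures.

42.0 m s⁻¹

Coriolis parameter at 33°N:
f = 2Ω sin φ = 2 × 7.29×10⁻⁵ × sin 33° = 7.94×10⁻⁵ s⁻¹
Pressure gradient: |∂P/∂n| = 1100 Pa / 366000 m = 3.01×10⁻³ Pa/m
Geostrophic balance (pressure-gradient force = Coriolis force):
V_g = (1/(fρ)) |∂P/∂n| = 3.01×10⁻³ / (7.94×10⁻⁵ × 0.901) = 42.0 m/s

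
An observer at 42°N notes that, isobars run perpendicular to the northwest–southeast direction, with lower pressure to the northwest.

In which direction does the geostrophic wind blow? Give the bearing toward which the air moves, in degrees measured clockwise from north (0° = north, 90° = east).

The pressure-gradient force points toward the northwest (bearing 315°).
Geostrophic balance: in the Northern Hemisphere the Coriolis force deflects motion to the right, so the geostrophic wind blows 90° to the right of the pressure-gradient force (low pressure on the left).
Rotating 315° by 90° clockwise gives 045° — the wind blows toward the northeast.

045°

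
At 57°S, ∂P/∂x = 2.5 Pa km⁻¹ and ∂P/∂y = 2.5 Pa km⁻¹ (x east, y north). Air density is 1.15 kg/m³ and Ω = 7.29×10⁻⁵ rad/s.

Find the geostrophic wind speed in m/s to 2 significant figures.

Coriolis parameter at 57°S:
f = 2Ω sin φ = 2 × 7.29×10⁻⁵ × sin 57° = 1.22×10⁻⁴ s⁻¹
In the Southern Hemisphere f is negative: f = −1.22×10⁻⁴ s⁻¹.
Component geostrophic relations (x east, y north):
u_g = −(1/(fρ)) ∂P/∂y,  v_g = (1/(fρ)) ∂P/∂x
u_g = −(2.5×10⁻³)/(−1.22×10⁻⁴ × 1.15) = 17.8 m/s;  v_g = (2.5×10⁻³)/(−1.22×10⁻⁴ × 1.15) = −17.8 m/s
|V_g| = √(u_g² + v_g²) = 25.1 m/s

25 m/s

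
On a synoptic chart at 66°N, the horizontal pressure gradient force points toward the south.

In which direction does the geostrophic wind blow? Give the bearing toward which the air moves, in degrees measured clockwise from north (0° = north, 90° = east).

270°

The pressure-gradient force points toward the south (bearing 180°).
Geostrophic balance: in the Northern Hemisphere the Coriolis force deflects motion to the right, so the geostrophic wind blows 90° to the right of the pressure-gradient force (low pressure on the left).
Rotating 180° by 90° clockwise gives 270° — the wind blows toward the west.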